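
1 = 1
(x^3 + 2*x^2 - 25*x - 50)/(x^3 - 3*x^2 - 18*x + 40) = (x^2 + 7*x + 10)/(x^2 + 2*x - 8)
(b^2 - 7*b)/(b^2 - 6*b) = (b - 7)/(b - 6)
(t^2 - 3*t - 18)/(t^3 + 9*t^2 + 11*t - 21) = (t - 6)/(t^2 + 6*t - 7)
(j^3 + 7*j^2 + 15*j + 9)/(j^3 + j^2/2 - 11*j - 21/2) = 2*(j + 3)/(2*j - 7)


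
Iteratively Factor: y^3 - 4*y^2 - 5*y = (y - 5)*(y^2 + y) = y*(y - 5)*(y + 1)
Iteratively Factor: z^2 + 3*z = (z + 3)*(z)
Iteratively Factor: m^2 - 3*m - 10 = (m - 5)*(m + 2)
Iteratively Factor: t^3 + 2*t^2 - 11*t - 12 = (t + 1)*(t^2 + t - 12) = (t - 3)*(t + 1)*(t + 4)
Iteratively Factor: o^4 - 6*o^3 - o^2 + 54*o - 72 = (o - 2)*(o^3 - 4*o^2 - 9*o + 36) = (o - 2)*(o + 3)*(o^2 - 7*o + 12) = (o - 4)*(o - 2)*(o + 3)*(o - 3)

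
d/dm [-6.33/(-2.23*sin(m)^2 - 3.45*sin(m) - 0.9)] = -(28.2318*sin(m) + 21.8385)*cos(m)/(2.23*sin(m)^2 + 3.45*sin(m) + 0.9)^2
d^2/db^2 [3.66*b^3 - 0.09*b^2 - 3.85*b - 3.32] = 21.96*b - 0.18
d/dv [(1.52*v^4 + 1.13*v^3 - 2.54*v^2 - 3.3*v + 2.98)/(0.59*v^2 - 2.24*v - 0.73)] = (1.7936*v^5 - 9.5477*v^4 - 9.5008*v^3 + 5.1619*v^2 + 0.192*v + 9.0842)/(0.3481*v^4 - 2.6432*v^3 + 4.1562*v^2 + 3.2704*v + 0.5329)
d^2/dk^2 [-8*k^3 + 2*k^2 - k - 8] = 4 - 48*k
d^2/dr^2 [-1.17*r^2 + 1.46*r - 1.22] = -2.34000000000000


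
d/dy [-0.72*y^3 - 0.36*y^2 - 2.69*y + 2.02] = -2.16*y^2 - 0.72*y - 2.69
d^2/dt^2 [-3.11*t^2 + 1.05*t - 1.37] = -6.22000000000000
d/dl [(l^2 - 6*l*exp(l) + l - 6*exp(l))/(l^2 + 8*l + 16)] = (-6*l^2*exp(l) - 24*l*exp(l) + 7*l - 36*exp(l) + 4)/(l^3 + 12*l^2 + 48*l + 64)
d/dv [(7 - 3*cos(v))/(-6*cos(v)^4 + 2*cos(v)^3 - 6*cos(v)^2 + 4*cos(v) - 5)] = 4*(54*cos(v)^4 - 180*cos(v)^3 + 60*cos(v)^2 - 84*cos(v) + 13)*sin(v)/(-12*sin(v)^4 + 36*sin(v)^2 + 11*cos(v) + cos(3*v) - 34)^2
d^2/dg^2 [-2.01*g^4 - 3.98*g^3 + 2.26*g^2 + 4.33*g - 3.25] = -24.12*g^2 - 23.88*g + 4.52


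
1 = 1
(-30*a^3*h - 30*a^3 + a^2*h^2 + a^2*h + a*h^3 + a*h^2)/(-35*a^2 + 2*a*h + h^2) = a*(6*a*h + 6*a + h^2 + h)/(7*a + h)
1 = 1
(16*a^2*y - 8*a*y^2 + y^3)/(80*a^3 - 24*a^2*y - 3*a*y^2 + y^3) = y/(5*a + y)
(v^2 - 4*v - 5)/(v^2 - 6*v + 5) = (v + 1)/(v - 1)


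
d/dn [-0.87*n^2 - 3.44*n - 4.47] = -1.74*n - 3.44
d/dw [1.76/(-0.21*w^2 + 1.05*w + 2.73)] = (0.7392*w - 1.848)/(-0.21*w^2 + 1.05*w + 2.73)^2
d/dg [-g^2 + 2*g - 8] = 2 - 2*g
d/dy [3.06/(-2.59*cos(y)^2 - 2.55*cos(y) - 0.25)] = -(15.8508*cos(y) + 7.803)*sin(y)/(2.59*cos(y)^2 + 2.55*cos(y) + 0.25)^2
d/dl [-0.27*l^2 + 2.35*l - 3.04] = 2.35 - 0.54*l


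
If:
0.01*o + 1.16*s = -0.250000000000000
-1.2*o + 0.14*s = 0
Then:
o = -0.03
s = -0.22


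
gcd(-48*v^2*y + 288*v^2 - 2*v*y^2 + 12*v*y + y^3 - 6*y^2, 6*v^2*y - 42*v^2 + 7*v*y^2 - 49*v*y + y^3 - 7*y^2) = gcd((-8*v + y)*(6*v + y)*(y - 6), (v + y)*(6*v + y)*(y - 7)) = 6*v + y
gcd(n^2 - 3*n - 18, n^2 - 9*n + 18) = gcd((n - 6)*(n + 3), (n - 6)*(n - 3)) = n - 6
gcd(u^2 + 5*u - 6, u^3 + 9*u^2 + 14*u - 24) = u^2 + 5*u - 6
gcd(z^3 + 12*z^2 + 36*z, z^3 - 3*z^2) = z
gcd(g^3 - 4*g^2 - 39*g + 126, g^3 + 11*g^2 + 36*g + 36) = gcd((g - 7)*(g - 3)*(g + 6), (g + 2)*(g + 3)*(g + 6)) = g + 6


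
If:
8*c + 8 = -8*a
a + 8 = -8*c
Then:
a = 0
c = -1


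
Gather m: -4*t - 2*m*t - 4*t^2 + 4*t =-2*m*t - 4*t^2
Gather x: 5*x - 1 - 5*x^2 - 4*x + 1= -5*x^2 + x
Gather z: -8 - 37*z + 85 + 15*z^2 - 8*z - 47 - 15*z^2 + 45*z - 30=0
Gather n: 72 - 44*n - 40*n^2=-40*n^2 - 44*n + 72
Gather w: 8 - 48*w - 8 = -48*w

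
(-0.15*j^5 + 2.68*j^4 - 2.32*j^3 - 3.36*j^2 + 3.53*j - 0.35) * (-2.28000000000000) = 0.342*j^5 - 6.1104*j^4 + 5.2896*j^3 + 7.6608*j^2 - 8.0484*j + 0.798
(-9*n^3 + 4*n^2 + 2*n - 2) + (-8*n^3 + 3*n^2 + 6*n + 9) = -17*n^3 + 7*n^2 + 8*n + 7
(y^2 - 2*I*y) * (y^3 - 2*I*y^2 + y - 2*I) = y^5 - 4*I*y^4 - 3*y^3 - 4*I*y^2 - 4*y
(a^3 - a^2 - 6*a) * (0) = 0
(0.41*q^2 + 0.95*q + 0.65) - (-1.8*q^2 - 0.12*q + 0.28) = 2.21*q^2 + 1.07*q + 0.37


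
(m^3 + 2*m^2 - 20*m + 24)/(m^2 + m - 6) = (m^2 + 4*m - 12)/(m + 3)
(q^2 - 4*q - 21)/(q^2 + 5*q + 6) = (q - 7)/(q + 2)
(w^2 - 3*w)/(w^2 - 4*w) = (w - 3)/(w - 4)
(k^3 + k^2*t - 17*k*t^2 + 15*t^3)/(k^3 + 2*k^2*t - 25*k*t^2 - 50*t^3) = (-k^2 + 4*k*t - 3*t^2)/(-k^2 + 3*k*t + 10*t^2)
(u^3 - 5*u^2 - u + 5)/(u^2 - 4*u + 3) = (u^2 - 4*u - 5)/(u - 3)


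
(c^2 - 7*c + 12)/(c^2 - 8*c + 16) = (c - 3)/(c - 4)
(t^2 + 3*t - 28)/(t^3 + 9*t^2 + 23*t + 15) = (t^2 + 3*t - 28)/(t^3 + 9*t^2 + 23*t + 15)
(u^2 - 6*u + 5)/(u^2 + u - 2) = (u - 5)/(u + 2)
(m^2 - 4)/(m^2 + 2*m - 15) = (m^2 - 4)/(m^2 + 2*m - 15)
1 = 1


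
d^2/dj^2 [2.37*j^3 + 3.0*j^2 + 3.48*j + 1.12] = 14.22*j + 6.0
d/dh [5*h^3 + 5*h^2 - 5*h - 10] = 15*h^2 + 10*h - 5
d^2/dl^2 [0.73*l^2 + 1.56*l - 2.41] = 1.46000000000000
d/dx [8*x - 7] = 8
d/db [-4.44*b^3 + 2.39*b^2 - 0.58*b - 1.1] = -13.32*b^2 + 4.78*b - 0.58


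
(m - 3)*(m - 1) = m^2 - 4*m + 3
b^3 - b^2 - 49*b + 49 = (b - 7)*(b - 1)*(b + 7)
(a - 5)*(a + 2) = a^2 - 3*a - 10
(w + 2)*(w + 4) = w^2 + 6*w + 8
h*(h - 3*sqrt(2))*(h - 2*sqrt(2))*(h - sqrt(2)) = h^4 - 6*sqrt(2)*h^3 + 22*h^2 - 12*sqrt(2)*h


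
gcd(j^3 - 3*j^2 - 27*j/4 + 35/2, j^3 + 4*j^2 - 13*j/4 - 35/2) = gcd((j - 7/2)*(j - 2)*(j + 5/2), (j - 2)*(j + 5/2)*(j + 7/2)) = j^2 + j/2 - 5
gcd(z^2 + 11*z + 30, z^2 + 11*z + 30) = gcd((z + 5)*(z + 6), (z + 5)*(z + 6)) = z^2 + 11*z + 30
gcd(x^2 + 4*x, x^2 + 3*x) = x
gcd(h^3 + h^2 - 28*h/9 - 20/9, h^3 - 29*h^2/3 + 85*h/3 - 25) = h - 5/3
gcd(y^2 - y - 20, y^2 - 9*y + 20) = y - 5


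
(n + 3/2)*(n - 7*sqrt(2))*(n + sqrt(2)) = n^3 - 6*sqrt(2)*n^2 + 3*n^2/2 - 14*n - 9*sqrt(2)*n - 21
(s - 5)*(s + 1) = s^2 - 4*s - 5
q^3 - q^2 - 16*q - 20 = (q - 5)*(q + 2)^2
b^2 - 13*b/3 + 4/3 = (b - 4)*(b - 1/3)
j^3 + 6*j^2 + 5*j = j*(j + 1)*(j + 5)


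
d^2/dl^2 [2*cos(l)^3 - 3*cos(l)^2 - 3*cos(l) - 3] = 3*cos(l)/2 + 6*cos(2*l) - 9*cos(3*l)/2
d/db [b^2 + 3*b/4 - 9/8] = 2*b + 3/4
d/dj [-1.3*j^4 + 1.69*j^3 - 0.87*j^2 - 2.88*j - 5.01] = -5.2*j^3 + 5.07*j^2 - 1.74*j - 2.88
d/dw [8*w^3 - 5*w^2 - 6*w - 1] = 24*w^2 - 10*w - 6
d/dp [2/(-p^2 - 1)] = 4*p/(p^2 + 1)^2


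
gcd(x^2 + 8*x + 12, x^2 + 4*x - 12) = x + 6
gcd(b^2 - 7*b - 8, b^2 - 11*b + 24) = b - 8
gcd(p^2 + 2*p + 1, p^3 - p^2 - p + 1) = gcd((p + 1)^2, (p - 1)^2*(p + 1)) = p + 1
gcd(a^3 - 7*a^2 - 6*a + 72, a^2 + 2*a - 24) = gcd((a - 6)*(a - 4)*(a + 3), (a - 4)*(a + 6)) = a - 4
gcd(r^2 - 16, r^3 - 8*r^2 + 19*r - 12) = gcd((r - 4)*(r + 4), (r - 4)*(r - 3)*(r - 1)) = r - 4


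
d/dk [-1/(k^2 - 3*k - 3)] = (2*k - 3)/(-k^2 + 3*k + 3)^2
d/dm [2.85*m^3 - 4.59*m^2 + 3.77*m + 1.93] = 8.55*m^2 - 9.18*m + 3.77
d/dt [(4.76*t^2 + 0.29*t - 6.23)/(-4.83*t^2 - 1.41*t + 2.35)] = (-5.3109*t^2 - 37.8098*t - 8.1028)/(23.3289*t^4 + 13.6206*t^3 - 20.7129*t^2 - 6.627*t + 5.5225)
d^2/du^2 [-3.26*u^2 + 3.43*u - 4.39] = -6.52000000000000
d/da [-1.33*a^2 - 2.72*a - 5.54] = -2.66*a - 2.72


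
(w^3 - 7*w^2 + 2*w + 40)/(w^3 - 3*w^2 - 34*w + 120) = (w + 2)/(w + 6)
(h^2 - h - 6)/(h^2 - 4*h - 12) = (h - 3)/(h - 6)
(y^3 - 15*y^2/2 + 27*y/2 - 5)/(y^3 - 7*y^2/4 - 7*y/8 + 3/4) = 4*(y - 5)/(4*y + 3)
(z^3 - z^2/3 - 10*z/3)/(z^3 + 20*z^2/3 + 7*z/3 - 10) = z*(z - 2)/(z^2 + 5*z - 6)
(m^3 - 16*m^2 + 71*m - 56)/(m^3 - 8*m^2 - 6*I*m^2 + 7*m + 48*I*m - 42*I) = (m - 8)/(m - 6*I)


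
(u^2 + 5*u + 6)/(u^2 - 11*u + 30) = (u^2 + 5*u + 6)/(u^2 - 11*u + 30)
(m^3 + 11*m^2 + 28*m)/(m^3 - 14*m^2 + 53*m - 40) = m*(m^2 + 11*m + 28)/(m^3 - 14*m^2 + 53*m - 40)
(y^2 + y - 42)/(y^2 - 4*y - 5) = (-y^2 - y + 42)/(-y^2 + 4*y + 5)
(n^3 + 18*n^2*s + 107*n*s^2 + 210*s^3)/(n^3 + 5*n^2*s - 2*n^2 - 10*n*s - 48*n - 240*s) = (n^2 + 13*n*s + 42*s^2)/(n^2 - 2*n - 48)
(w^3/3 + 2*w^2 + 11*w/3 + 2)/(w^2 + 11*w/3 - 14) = (w^3 + 6*w^2 + 11*w + 6)/(3*w^2 + 11*w - 42)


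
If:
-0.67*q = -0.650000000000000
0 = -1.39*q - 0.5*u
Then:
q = 0.97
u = -2.70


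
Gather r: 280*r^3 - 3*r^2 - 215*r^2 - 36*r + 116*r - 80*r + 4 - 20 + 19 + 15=280*r^3 - 218*r^2 + 18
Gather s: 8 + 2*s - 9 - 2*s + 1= 0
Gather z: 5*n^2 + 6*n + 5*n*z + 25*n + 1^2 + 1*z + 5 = 5*n^2 + 31*n + z*(5*n + 1) + 6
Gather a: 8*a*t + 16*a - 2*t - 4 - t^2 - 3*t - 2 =a*(8*t + 16) - t^2 - 5*t - 6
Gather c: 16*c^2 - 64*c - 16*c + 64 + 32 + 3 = 16*c^2 - 80*c + 99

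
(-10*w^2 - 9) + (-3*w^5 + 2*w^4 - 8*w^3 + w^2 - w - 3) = -3*w^5 + 2*w^4 - 8*w^3 - 9*w^2 - w - 12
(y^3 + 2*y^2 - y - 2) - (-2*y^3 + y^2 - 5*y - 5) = 3*y^3 + y^2 + 4*y + 3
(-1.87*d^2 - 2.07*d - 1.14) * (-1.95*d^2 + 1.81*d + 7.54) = 3.6465*d^4 + 0.651799999999999*d^3 - 15.6235*d^2 - 17.6712*d - 8.5956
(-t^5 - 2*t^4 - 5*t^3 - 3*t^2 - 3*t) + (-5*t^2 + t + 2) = -t^5 - 2*t^4 - 5*t^3 - 8*t^2 - 2*t + 2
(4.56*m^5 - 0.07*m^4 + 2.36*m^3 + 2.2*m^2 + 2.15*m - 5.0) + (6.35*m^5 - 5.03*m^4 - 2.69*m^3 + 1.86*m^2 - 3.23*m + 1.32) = 10.91*m^5 - 5.1*m^4 - 0.33*m^3 + 4.06*m^2 - 1.08*m - 3.68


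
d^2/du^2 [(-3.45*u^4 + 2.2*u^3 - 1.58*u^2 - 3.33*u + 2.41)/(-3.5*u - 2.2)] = (253.575*u^4 + 371.14*u^3 + 98.736*u^2 - 63.888*u - 95.0326)/(42.875*u^3 + 80.85*u^2 + 50.82*u + 10.648)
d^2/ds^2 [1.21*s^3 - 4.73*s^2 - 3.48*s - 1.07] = 7.26*s - 9.46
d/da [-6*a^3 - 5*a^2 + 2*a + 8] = -18*a^2 - 10*a + 2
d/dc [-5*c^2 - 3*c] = -10*c - 3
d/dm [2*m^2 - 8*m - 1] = 4*m - 8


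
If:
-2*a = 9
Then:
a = -9/2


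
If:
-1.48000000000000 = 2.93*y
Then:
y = -0.51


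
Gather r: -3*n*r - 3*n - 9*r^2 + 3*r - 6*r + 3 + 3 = -3*n - 9*r^2 + r*(-3*n - 3) + 6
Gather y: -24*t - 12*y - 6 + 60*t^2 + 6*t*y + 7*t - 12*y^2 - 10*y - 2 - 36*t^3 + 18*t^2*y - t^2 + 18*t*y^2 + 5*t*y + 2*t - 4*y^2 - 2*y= -36*t^3 + 59*t^2 - 15*t + y^2*(18*t - 16) + y*(18*t^2 + 11*t - 24) - 8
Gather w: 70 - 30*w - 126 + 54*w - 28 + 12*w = 36*w - 84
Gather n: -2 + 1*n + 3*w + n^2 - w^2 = n^2 + n - w^2 + 3*w - 2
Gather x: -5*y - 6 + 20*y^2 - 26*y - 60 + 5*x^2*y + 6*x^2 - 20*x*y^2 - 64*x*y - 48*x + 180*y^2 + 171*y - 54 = x^2*(5*y + 6) + x*(-20*y^2 - 64*y - 48) + 200*y^2 + 140*y - 120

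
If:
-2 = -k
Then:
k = 2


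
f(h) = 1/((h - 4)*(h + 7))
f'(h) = -1/((h - 4)*(h + 7)^2) - 1/((h - 4)^2*(h + 7)) = (-2*h - 3)/(h^4 + 6*h^3 - 47*h^2 - 168*h + 784)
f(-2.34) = -0.03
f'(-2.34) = 0.00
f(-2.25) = -0.03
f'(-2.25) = 0.00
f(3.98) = -4.55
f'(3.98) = -227.27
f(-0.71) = -0.03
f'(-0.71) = -0.00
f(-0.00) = -0.04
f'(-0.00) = -0.00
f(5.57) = 0.05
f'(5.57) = -0.04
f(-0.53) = -0.03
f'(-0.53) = -0.00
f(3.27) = -0.13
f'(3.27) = -0.17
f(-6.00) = -0.10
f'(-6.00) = 0.09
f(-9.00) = 0.04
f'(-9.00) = 0.02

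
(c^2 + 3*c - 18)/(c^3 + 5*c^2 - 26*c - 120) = (c - 3)/(c^2 - c - 20)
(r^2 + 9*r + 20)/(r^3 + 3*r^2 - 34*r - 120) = 1/(r - 6)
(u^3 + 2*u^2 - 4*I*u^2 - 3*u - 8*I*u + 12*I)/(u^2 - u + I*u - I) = (u^2 + u*(3 - 4*I) - 12*I)/(u + I)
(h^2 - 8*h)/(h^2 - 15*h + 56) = h/(h - 7)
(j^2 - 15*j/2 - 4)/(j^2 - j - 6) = (-j^2 + 15*j/2 + 4)/(-j^2 + j + 6)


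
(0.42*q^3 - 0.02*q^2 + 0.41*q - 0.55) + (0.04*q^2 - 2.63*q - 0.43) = 0.42*q^3 + 0.02*q^2 - 2.22*q - 0.98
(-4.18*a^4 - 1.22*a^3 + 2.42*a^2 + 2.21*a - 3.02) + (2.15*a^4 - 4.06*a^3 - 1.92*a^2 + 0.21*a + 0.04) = -2.03*a^4 - 5.28*a^3 + 0.5*a^2 + 2.42*a - 2.98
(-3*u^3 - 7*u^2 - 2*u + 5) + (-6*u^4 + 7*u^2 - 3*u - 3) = -6*u^4 - 3*u^3 - 5*u + 2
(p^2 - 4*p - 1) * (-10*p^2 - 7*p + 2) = -10*p^4 + 33*p^3 + 40*p^2 - p - 2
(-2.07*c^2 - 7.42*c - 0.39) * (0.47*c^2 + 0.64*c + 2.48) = -0.9729*c^4 - 4.8122*c^3 - 10.0657*c^2 - 18.6512*c - 0.9672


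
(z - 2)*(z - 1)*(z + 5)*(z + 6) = z^4 + 8*z^3 - z^2 - 68*z + 60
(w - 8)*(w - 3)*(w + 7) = w^3 - 4*w^2 - 53*w + 168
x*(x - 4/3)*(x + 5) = x^3 + 11*x^2/3 - 20*x/3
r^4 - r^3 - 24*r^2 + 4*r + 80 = (r - 5)*(r - 2)*(r + 2)*(r + 4)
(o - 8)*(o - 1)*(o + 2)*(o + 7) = o^4 - 59*o^2 - 54*o + 112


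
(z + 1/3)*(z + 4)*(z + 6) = z^3 + 31*z^2/3 + 82*z/3 + 8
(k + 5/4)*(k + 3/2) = k^2 + 11*k/4 + 15/8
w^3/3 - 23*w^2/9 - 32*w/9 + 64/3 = (w/3 + 1)*(w - 8)*(w - 8/3)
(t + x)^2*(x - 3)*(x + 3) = t^2*x^2 - 9*t^2 + 2*t*x^3 - 18*t*x + x^4 - 9*x^2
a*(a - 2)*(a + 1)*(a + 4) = a^4 + 3*a^3 - 6*a^2 - 8*a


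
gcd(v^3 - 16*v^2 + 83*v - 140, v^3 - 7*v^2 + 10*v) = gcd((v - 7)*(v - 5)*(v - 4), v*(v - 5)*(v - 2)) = v - 5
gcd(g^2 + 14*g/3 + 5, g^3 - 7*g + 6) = g + 3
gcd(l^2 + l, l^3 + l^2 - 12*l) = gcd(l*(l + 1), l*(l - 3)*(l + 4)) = l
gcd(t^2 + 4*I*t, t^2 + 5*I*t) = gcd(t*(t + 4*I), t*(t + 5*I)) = t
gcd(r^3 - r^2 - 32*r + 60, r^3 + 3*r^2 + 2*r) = 1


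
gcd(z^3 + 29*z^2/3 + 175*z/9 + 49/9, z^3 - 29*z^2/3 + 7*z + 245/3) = z + 7/3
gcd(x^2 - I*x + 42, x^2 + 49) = x - 7*I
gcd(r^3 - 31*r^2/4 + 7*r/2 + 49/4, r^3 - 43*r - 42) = r^2 - 6*r - 7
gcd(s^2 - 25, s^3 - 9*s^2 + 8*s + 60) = s - 5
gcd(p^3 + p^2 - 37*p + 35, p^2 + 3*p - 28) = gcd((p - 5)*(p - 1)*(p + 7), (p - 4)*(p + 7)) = p + 7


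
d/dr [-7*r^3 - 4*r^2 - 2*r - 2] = -21*r^2 - 8*r - 2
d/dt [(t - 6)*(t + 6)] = 2*t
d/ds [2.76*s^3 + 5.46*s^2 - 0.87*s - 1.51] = 8.28*s^2 + 10.92*s - 0.87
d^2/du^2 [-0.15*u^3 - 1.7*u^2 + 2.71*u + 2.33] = -0.9*u - 3.4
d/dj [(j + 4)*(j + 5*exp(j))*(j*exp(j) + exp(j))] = (j^3 + 10*j^2*exp(j) + 8*j^2 + 60*j*exp(j) + 14*j + 65*exp(j) + 4)*exp(j)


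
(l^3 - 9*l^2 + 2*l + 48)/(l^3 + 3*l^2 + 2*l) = (l^2 - 11*l + 24)/(l*(l + 1))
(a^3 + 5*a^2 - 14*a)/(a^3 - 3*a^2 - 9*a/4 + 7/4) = 4*a*(a^2 + 5*a - 14)/(4*a^3 - 12*a^2 - 9*a + 7)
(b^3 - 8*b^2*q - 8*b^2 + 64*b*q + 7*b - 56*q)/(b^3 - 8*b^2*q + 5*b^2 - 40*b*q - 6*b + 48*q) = (b - 7)/(b + 6)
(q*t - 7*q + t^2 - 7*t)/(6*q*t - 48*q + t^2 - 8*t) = (q*t - 7*q + t^2 - 7*t)/(6*q*t - 48*q + t^2 - 8*t)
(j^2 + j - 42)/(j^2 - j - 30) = (j + 7)/(j + 5)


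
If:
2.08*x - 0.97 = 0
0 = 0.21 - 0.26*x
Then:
No Solution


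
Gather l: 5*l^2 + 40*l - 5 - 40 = 5*l^2 + 40*l - 45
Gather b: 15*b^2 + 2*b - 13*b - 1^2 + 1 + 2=15*b^2 - 11*b + 2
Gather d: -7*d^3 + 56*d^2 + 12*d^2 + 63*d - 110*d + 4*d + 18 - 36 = -7*d^3 + 68*d^2 - 43*d - 18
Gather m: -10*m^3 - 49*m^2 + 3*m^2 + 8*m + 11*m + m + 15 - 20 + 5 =-10*m^3 - 46*m^2 + 20*m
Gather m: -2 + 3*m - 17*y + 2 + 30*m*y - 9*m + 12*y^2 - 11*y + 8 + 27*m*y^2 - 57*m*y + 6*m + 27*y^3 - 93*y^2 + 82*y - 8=m*(27*y^2 - 27*y) + 27*y^3 - 81*y^2 + 54*y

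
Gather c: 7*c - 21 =7*c - 21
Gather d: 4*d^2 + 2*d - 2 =4*d^2 + 2*d - 2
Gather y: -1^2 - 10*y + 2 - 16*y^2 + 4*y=-16*y^2 - 6*y + 1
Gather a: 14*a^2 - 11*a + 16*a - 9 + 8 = 14*a^2 + 5*a - 1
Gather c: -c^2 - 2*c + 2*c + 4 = 4 - c^2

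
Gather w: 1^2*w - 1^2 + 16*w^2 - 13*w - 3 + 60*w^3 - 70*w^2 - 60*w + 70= 60*w^3 - 54*w^2 - 72*w + 66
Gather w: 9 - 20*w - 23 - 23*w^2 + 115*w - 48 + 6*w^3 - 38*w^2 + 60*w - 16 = 6*w^3 - 61*w^2 + 155*w - 78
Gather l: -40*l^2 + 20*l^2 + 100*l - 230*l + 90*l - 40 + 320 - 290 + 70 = -20*l^2 - 40*l + 60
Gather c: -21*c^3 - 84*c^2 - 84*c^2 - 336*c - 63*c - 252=-21*c^3 - 168*c^2 - 399*c - 252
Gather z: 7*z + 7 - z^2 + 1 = -z^2 + 7*z + 8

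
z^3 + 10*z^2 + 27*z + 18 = (z + 1)*(z + 3)*(z + 6)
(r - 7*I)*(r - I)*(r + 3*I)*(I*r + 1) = I*r^4 + 6*r^3 + 12*I*r^2 + 38*r - 21*I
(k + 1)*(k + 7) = k^2 + 8*k + 7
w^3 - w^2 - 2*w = w*(w - 2)*(w + 1)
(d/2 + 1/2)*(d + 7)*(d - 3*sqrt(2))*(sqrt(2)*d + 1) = sqrt(2)*d^4/2 - 5*d^3/2 + 4*sqrt(2)*d^3 - 20*d^2 + 2*sqrt(2)*d^2 - 35*d/2 - 12*sqrt(2)*d - 21*sqrt(2)/2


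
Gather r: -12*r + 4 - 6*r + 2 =6 - 18*r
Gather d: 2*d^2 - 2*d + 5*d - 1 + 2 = 2*d^2 + 3*d + 1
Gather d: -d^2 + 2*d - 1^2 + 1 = -d^2 + 2*d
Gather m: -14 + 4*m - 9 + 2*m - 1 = 6*m - 24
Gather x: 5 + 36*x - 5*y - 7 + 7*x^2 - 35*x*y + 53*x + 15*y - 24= 7*x^2 + x*(89 - 35*y) + 10*y - 26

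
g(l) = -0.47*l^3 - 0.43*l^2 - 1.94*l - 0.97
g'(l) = -1.41*l^2 - 0.86*l - 1.94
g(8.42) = -328.36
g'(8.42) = -109.15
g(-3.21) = 16.37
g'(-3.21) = -13.71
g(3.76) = -39.33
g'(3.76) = -25.11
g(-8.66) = 288.83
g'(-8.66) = -100.24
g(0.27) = -1.53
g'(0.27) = -2.27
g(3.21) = -27.17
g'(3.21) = -19.23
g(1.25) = -4.98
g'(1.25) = -5.22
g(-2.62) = 9.61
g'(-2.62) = -9.37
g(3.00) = -23.35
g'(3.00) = -17.21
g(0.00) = -0.97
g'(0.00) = -1.94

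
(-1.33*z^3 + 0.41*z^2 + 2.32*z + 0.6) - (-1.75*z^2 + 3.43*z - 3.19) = -1.33*z^3 + 2.16*z^2 - 1.11*z + 3.79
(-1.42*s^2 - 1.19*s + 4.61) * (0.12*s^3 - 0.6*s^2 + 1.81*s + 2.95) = -0.1704*s^5 + 0.7092*s^4 - 1.303*s^3 - 9.1089*s^2 + 4.8336*s + 13.5995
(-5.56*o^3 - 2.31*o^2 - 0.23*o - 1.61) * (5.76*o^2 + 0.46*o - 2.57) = -32.0256*o^5 - 15.8632*o^4 + 11.9018*o^3 - 3.4427*o^2 - 0.1495*o + 4.1377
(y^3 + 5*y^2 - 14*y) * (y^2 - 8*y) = y^5 - 3*y^4 - 54*y^3 + 112*y^2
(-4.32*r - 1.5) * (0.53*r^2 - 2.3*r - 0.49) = -2.2896*r^3 + 9.141*r^2 + 5.5668*r + 0.735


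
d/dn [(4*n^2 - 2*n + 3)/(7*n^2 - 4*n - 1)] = 2*(-n^2 - 25*n + 7)/(49*n^4 - 56*n^3 + 2*n^2 + 8*n + 1)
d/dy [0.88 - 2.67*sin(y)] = -2.67*cos(y)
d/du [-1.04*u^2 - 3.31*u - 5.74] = -2.08*u - 3.31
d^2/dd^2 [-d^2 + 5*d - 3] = -2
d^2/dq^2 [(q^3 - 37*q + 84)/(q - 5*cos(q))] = (6*q*(q - 5*cos(q))^2 + (q - 5*cos(q))*((74 - 6*q^2)*(5*sin(q) + 1) + (-5*q^3 + 185*q - 420)*cos(q)) + (5*sin(q) + 1)^2*(2*q^3 - 74*q + 168))/(q - 5*cos(q))^3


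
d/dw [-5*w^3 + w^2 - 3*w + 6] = -15*w^2 + 2*w - 3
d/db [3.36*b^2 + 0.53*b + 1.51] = 6.72*b + 0.53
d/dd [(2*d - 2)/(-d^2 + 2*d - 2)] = 2*d*(d - 2)/(d^4 - 4*d^3 + 8*d^2 - 8*d + 4)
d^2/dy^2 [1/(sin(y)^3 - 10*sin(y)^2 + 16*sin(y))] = (-9*sin(y)^3 + 110*sin(y)^2 - 420*sin(y) + 320 + 440/sin(y) - 960/sin(y)^2 + 512/sin(y)^3)/((sin(y) - 8)^3*(sin(y) - 2)^3)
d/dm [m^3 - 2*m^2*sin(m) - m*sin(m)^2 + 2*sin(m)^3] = -2*m^2*cos(m) + 3*m^2 - 4*m*sin(m) - m*sin(2*m) + 6*sin(m)^2*cos(m) - sin(m)^2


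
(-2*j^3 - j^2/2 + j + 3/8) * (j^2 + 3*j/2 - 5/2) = -2*j^5 - 7*j^4/2 + 21*j^3/4 + 25*j^2/8 - 31*j/16 - 15/16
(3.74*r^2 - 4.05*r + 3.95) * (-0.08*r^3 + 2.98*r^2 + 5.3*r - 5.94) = -0.2992*r^5 + 11.4692*r^4 + 7.437*r^3 - 31.9096*r^2 + 44.992*r - 23.463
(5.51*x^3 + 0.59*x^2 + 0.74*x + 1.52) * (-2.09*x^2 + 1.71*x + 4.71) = -11.5159*x^5 + 8.189*x^4 + 25.4144*x^3 + 0.8675*x^2 + 6.0846*x + 7.1592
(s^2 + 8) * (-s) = -s^3 - 8*s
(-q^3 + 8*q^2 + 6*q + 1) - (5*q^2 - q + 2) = -q^3 + 3*q^2 + 7*q - 1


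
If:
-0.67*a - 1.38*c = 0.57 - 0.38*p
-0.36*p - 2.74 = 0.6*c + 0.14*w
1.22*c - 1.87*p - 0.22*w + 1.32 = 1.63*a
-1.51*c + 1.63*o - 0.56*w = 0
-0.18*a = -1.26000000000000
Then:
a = 7.00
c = -9.26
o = 15.82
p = -19.79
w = 71.02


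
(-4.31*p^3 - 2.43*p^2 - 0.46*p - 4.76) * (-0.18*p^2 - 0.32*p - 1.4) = 0.7758*p^5 + 1.8166*p^4 + 6.8944*p^3 + 4.406*p^2 + 2.1672*p + 6.664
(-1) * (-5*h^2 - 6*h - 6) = 5*h^2 + 6*h + 6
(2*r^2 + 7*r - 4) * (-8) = -16*r^2 - 56*r + 32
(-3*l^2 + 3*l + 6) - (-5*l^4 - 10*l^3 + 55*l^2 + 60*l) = 5*l^4 + 10*l^3 - 58*l^2 - 57*l + 6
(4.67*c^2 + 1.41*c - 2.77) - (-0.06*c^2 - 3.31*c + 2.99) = 4.73*c^2 + 4.72*c - 5.76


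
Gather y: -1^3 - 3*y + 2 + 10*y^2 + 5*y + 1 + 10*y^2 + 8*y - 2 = 20*y^2 + 10*y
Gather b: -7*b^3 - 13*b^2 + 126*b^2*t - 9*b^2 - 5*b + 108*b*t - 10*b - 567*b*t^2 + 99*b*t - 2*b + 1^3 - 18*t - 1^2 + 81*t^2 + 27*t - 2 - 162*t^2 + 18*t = -7*b^3 + b^2*(126*t - 22) + b*(-567*t^2 + 207*t - 17) - 81*t^2 + 27*t - 2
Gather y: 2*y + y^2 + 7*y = y^2 + 9*y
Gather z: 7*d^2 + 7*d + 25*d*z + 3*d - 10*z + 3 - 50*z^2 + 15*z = 7*d^2 + 10*d - 50*z^2 + z*(25*d + 5) + 3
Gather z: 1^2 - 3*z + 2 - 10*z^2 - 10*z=-10*z^2 - 13*z + 3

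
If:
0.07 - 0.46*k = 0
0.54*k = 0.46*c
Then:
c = 0.18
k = 0.15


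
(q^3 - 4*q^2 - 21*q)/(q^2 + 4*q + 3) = q*(q - 7)/(q + 1)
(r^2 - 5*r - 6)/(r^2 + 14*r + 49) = (r^2 - 5*r - 6)/(r^2 + 14*r + 49)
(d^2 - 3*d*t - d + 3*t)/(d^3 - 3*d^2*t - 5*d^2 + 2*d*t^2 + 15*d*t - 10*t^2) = (d^2 - 3*d*t - d + 3*t)/(d^3 - 3*d^2*t - 5*d^2 + 2*d*t^2 + 15*d*t - 10*t^2)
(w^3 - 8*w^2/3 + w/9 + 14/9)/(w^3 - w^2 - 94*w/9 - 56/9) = (3*w^2 - 10*w + 7)/(3*w^2 - 5*w - 28)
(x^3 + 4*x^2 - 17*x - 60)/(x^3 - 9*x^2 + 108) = (x^2 + x - 20)/(x^2 - 12*x + 36)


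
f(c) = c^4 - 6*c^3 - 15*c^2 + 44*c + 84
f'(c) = 4*c^3 - 18*c^2 - 30*c + 44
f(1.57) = 98.96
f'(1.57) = -31.99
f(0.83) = 107.23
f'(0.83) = 8.99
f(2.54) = 42.29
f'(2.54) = -82.78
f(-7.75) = 5242.47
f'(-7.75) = -2666.56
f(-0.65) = 50.89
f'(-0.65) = 54.80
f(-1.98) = 0.02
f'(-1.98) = 1.78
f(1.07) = 107.87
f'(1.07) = -3.81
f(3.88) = -94.93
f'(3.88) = -109.73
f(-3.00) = 60.00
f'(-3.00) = -136.00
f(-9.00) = 9408.00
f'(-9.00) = -4060.00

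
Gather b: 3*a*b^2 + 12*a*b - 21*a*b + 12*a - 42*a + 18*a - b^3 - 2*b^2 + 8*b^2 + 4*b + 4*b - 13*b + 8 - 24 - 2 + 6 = -12*a - b^3 + b^2*(3*a + 6) + b*(-9*a - 5) - 12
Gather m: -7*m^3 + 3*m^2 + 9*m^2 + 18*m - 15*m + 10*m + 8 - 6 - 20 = -7*m^3 + 12*m^2 + 13*m - 18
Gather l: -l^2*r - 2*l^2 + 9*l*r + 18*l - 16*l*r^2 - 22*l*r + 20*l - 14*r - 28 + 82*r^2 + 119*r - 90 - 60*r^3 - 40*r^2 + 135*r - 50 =l^2*(-r - 2) + l*(-16*r^2 - 13*r + 38) - 60*r^3 + 42*r^2 + 240*r - 168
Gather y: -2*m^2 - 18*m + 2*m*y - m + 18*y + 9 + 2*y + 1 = -2*m^2 - 19*m + y*(2*m + 20) + 10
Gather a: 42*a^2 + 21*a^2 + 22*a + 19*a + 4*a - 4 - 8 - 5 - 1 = 63*a^2 + 45*a - 18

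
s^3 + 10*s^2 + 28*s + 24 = (s + 2)^2*(s + 6)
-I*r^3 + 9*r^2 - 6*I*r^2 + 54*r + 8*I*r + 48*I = (r + 6)*(r + 8*I)*(-I*r + 1)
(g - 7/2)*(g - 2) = g^2 - 11*g/2 + 7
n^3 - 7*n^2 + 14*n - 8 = (n - 4)*(n - 2)*(n - 1)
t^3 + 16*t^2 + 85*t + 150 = (t + 5)^2*(t + 6)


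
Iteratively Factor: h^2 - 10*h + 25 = (h - 5)*(h - 5)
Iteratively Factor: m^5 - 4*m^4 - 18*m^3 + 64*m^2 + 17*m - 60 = (m - 1)*(m^4 - 3*m^3 - 21*m^2 + 43*m + 60) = (m - 1)*(m + 4)*(m^3 - 7*m^2 + 7*m + 15) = (m - 3)*(m - 1)*(m + 4)*(m^2 - 4*m - 5) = (m - 3)*(m - 1)*(m + 1)*(m + 4)*(m - 5)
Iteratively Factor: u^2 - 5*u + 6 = (u - 2)*(u - 3)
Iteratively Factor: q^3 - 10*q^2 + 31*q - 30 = (q - 5)*(q^2 - 5*q + 6) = (q - 5)*(q - 2)*(q - 3)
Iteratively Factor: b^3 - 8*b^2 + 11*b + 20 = (b + 1)*(b^2 - 9*b + 20) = (b - 4)*(b + 1)*(b - 5)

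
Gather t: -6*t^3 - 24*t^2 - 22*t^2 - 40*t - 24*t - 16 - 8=-6*t^3 - 46*t^2 - 64*t - 24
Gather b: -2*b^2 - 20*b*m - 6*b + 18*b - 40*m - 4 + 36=-2*b^2 + b*(12 - 20*m) - 40*m + 32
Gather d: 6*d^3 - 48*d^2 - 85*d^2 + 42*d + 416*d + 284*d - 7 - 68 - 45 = 6*d^3 - 133*d^2 + 742*d - 120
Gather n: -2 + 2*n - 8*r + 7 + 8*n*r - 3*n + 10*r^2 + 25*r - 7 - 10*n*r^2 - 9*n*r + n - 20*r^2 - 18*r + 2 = n*(-10*r^2 - r) - 10*r^2 - r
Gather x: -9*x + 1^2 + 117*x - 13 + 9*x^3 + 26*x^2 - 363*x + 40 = 9*x^3 + 26*x^2 - 255*x + 28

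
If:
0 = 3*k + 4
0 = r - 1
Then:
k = -4/3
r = 1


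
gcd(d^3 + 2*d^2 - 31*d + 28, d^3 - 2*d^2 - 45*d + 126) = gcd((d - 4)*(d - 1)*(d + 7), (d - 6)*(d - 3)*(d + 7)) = d + 7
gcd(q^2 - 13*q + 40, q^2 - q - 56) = q - 8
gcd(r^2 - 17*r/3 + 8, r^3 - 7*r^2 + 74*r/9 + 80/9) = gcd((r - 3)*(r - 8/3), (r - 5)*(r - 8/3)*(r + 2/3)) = r - 8/3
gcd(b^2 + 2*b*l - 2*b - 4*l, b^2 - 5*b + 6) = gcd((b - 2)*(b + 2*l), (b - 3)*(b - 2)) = b - 2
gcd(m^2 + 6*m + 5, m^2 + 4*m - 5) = m + 5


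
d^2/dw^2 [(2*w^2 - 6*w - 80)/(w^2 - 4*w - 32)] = 4/(w^3 + 12*w^2 + 48*w + 64)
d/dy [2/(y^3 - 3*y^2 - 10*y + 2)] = 2*(-3*y^2 + 6*y + 10)/(y^3 - 3*y^2 - 10*y + 2)^2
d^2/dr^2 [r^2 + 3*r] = 2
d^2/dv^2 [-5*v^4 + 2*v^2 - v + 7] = 4 - 60*v^2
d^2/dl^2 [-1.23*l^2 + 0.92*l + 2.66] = -2.46000000000000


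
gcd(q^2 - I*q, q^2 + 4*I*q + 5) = q - I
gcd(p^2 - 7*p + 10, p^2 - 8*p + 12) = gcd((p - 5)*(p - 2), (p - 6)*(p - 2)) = p - 2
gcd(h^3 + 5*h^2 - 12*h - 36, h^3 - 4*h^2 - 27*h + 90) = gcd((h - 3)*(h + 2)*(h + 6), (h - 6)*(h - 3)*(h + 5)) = h - 3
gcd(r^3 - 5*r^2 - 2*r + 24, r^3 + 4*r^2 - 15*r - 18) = r - 3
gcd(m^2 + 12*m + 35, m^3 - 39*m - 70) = m + 5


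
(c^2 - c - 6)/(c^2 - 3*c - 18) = (-c^2 + c + 6)/(-c^2 + 3*c + 18)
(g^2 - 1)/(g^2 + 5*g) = (g^2 - 1)/(g*(g + 5))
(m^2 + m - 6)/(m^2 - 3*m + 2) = (m + 3)/(m - 1)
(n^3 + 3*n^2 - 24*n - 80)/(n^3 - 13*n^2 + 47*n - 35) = (n^2 + 8*n + 16)/(n^2 - 8*n + 7)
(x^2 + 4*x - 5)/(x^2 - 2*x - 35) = (x - 1)/(x - 7)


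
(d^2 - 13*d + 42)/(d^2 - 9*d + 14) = (d - 6)/(d - 2)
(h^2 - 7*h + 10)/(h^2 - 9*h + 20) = (h - 2)/(h - 4)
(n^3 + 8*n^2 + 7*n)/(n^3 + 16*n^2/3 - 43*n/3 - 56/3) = 3*n/(3*n - 8)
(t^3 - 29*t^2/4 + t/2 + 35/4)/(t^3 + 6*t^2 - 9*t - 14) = (4*t^2 - 33*t + 35)/(4*(t^2 + 5*t - 14))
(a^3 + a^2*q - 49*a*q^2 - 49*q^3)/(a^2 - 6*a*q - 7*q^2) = a + 7*q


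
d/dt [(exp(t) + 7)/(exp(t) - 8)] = -15*exp(t)/(exp(t) - 8)^2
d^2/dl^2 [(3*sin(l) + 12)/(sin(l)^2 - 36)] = 3*(-9*sin(l)^5 - 16*sin(l)^4 - 552*sin(l)^2 - 2471*sin(l)/2 + 51*sin(3*l) + sin(5*l)/2 + 288)/((sin(l) - 6)^3*(sin(l) + 6)^3)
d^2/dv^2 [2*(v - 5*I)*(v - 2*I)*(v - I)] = 12*v - 32*I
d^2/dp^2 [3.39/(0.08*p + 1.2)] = 0.043392/(0.08*p + 1.2)^3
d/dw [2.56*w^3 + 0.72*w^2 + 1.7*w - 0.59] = 7.68*w^2 + 1.44*w + 1.7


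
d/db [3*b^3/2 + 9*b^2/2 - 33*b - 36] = 9*b^2/2 + 9*b - 33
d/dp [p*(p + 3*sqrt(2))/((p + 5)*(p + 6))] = (-3*sqrt(2)*p^2 + 11*p^2 + 60*p + 90*sqrt(2))/(p^4 + 22*p^3 + 181*p^2 + 660*p + 900)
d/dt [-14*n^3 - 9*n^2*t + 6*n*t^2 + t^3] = -9*n^2 + 12*n*t + 3*t^2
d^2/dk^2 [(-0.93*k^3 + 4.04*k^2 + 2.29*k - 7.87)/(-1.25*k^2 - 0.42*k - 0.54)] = (-3.841646*k^3 + 91.408794*k^2 + 35.692128*k - 9.165348)/(1.953125*k^6 + 1.96875*k^5 + 3.19275*k^4 + 1.775088*k^3 + 1.379268*k^2 + 0.367416*k + 0.157464)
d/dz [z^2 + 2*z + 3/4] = 2*z + 2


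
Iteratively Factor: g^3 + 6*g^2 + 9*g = (g)*(g^2 + 6*g + 9) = g*(g + 3)*(g + 3)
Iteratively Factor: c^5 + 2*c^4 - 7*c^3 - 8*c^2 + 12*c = (c + 3)*(c^4 - c^3 - 4*c^2 + 4*c) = (c - 2)*(c + 3)*(c^3 + c^2 - 2*c) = c*(c - 2)*(c + 3)*(c^2 + c - 2) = c*(c - 2)*(c + 2)*(c + 3)*(c - 1)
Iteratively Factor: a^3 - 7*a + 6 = (a + 3)*(a^2 - 3*a + 2) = (a - 1)*(a + 3)*(a - 2)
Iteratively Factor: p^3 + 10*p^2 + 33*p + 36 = (p + 3)*(p^2 + 7*p + 12) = (p + 3)^2*(p + 4)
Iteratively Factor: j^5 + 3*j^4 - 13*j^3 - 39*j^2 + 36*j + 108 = (j + 2)*(j^4 + j^3 - 15*j^2 - 9*j + 54) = (j - 2)*(j + 2)*(j^3 + 3*j^2 - 9*j - 27) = (j - 2)*(j + 2)*(j + 3)*(j^2 - 9) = (j - 2)*(j + 2)*(j + 3)^2*(j - 3)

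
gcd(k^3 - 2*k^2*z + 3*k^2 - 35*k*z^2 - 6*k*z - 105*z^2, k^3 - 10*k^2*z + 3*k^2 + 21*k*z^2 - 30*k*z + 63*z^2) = -k^2 + 7*k*z - 3*k + 21*z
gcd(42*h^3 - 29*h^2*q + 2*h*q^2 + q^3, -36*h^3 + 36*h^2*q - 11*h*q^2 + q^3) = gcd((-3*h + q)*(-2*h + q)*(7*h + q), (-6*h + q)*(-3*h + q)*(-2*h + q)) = 6*h^2 - 5*h*q + q^2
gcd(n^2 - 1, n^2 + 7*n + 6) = n + 1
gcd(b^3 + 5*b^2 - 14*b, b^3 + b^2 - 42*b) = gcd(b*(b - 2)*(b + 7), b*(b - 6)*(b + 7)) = b^2 + 7*b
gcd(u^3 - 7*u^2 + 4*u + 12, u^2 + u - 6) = u - 2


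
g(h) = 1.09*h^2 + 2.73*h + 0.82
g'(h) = 2.18*h + 2.73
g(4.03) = 29.52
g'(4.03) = 11.52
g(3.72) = 26.06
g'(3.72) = 10.84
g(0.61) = 2.89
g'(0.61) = 4.06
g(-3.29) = 3.64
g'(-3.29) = -4.44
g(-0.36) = -0.02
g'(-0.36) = 1.95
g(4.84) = 39.57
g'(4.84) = 13.28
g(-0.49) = -0.26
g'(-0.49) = 1.66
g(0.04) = 0.93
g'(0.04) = 2.82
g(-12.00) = 125.02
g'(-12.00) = -23.43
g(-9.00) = 64.54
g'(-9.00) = -16.89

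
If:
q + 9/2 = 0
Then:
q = -9/2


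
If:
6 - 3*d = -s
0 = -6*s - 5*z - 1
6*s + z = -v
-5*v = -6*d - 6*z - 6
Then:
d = 485/282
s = -79/94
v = 199/47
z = 38/47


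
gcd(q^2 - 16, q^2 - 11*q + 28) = q - 4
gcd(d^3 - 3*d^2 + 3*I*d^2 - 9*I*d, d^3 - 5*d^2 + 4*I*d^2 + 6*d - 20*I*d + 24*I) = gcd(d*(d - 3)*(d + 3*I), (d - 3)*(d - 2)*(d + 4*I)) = d - 3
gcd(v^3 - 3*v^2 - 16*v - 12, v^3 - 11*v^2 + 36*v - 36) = v - 6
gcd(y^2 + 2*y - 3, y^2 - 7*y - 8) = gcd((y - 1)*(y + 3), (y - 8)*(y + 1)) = 1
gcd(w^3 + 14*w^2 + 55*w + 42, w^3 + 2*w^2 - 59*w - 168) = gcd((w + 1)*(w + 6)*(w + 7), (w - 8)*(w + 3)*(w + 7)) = w + 7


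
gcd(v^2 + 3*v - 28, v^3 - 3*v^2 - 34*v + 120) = v - 4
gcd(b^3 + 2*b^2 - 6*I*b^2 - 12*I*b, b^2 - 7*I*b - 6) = b - 6*I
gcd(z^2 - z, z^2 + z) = z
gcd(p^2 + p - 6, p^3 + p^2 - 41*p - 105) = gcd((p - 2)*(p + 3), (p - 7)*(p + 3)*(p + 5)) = p + 3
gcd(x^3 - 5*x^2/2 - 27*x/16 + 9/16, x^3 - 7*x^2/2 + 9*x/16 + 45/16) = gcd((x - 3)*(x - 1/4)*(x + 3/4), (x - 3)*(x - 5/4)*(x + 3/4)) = x^2 - 9*x/4 - 9/4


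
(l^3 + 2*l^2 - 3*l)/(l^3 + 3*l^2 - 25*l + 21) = l*(l + 3)/(l^2 + 4*l - 21)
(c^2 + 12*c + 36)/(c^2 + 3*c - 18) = (c + 6)/(c - 3)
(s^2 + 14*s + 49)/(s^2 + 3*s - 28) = (s + 7)/(s - 4)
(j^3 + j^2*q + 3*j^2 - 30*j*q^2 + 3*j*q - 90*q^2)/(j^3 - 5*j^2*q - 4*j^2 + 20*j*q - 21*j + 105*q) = (j + 6*q)/(j - 7)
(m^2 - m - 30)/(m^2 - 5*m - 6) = (m + 5)/(m + 1)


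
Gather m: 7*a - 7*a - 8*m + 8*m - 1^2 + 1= 0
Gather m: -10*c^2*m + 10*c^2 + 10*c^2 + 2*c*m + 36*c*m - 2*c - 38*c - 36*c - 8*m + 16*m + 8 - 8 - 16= 20*c^2 - 76*c + m*(-10*c^2 + 38*c + 8) - 16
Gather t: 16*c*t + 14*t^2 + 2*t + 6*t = 14*t^2 + t*(16*c + 8)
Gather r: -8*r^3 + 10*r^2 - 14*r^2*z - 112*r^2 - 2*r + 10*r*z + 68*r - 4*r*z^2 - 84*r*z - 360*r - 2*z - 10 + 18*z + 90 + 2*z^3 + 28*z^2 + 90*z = -8*r^3 + r^2*(-14*z - 102) + r*(-4*z^2 - 74*z - 294) + 2*z^3 + 28*z^2 + 106*z + 80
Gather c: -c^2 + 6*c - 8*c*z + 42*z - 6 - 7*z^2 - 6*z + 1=-c^2 + c*(6 - 8*z) - 7*z^2 + 36*z - 5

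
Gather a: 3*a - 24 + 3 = 3*a - 21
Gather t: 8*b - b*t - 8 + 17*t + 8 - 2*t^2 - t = 8*b - 2*t^2 + t*(16 - b)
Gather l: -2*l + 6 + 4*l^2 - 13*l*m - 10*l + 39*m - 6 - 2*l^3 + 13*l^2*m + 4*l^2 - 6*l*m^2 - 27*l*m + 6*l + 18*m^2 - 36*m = -2*l^3 + l^2*(13*m + 8) + l*(-6*m^2 - 40*m - 6) + 18*m^2 + 3*m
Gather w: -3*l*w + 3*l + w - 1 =3*l + w*(1 - 3*l) - 1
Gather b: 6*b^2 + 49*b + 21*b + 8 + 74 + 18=6*b^2 + 70*b + 100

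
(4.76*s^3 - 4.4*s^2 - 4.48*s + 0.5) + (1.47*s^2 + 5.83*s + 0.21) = 4.76*s^3 - 2.93*s^2 + 1.35*s + 0.71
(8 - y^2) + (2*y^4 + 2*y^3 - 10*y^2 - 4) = 2*y^4 + 2*y^3 - 11*y^2 + 4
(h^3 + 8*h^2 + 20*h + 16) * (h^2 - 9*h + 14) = h^5 - h^4 - 38*h^3 - 52*h^2 + 136*h + 224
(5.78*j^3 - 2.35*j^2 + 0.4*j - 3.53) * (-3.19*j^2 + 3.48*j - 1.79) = -18.4382*j^5 + 27.6109*j^4 - 19.8002*j^3 + 16.8592*j^2 - 13.0004*j + 6.3187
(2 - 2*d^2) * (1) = 2 - 2*d^2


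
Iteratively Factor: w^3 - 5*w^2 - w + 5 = (w - 1)*(w^2 - 4*w - 5) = (w - 5)*(w - 1)*(w + 1)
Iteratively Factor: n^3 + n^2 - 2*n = (n - 1)*(n^2 + 2*n) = (n - 1)*(n + 2)*(n)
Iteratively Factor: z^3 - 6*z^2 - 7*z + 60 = (z + 3)*(z^2 - 9*z + 20) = (z - 5)*(z + 3)*(z - 4)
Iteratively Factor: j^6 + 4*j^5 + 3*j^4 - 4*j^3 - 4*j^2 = (j + 2)*(j^5 + 2*j^4 - j^3 - 2*j^2) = j*(j + 2)*(j^4 + 2*j^3 - j^2 - 2*j) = j^2*(j + 2)*(j^3 + 2*j^2 - j - 2) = j^2*(j - 1)*(j + 2)*(j^2 + 3*j + 2) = j^2*(j - 1)*(j + 1)*(j + 2)*(j + 2)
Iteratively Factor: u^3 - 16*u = (u)*(u^2 - 16) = u*(u - 4)*(u + 4)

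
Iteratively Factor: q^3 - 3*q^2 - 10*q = (q + 2)*(q^2 - 5*q) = q*(q + 2)*(q - 5)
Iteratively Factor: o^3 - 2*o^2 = (o)*(o^2 - 2*o) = o^2*(o - 2)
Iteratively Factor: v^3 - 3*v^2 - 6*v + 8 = (v - 4)*(v^2 + v - 2) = (v - 4)*(v + 2)*(v - 1)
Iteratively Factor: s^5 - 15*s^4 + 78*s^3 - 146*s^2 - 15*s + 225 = (s - 3)*(s^4 - 12*s^3 + 42*s^2 - 20*s - 75) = (s - 3)*(s + 1)*(s^3 - 13*s^2 + 55*s - 75) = (s - 3)^2*(s + 1)*(s^2 - 10*s + 25) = (s - 5)*(s - 3)^2*(s + 1)*(s - 5)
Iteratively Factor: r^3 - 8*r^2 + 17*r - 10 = (r - 2)*(r^2 - 6*r + 5) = (r - 5)*(r - 2)*(r - 1)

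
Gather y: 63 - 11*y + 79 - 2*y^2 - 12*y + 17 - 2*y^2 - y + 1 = -4*y^2 - 24*y + 160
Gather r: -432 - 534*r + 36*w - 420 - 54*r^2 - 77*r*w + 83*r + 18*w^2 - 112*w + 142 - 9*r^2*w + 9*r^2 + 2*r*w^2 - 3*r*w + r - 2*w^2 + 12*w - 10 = r^2*(-9*w - 45) + r*(2*w^2 - 80*w - 450) + 16*w^2 - 64*w - 720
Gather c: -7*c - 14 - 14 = -7*c - 28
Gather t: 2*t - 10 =2*t - 10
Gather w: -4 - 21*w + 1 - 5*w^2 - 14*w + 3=-5*w^2 - 35*w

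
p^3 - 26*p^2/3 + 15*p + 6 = (p - 6)*(p - 3)*(p + 1/3)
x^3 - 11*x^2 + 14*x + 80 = (x - 8)*(x - 5)*(x + 2)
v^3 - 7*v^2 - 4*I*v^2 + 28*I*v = v*(v - 7)*(v - 4*I)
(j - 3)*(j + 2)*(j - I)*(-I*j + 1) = -I*j^4 + I*j^3 + 5*I*j^2 + I*j + 6*I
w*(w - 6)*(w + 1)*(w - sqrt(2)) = w^4 - 5*w^3 - sqrt(2)*w^3 - 6*w^2 + 5*sqrt(2)*w^2 + 6*sqrt(2)*w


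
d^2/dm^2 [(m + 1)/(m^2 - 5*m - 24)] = 2*((4 - 3*m)*(-m^2 + 5*m + 24) - (m + 1)*(2*m - 5)^2)/(-m^2 + 5*m + 24)^3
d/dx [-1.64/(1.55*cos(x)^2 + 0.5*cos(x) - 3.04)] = -(5.084*cos(x) + 0.82)*sin(x)/(1.55*cos(x)^2 + 0.5*cos(x) - 3.04)^2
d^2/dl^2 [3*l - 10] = 0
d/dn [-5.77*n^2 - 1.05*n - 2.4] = -11.54*n - 1.05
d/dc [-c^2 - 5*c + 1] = -2*c - 5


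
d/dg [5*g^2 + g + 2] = 10*g + 1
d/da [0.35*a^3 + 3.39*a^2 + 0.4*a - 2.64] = 1.05*a^2 + 6.78*a + 0.4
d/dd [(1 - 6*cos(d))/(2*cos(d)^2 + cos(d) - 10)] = (12*sin(d)^2 + 4*cos(d) - 71)*sin(d)/(cos(d) + cos(2*d) - 9)^2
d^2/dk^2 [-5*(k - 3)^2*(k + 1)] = 50 - 30*k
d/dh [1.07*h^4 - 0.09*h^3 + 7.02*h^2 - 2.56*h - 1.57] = 4.28*h^3 - 0.27*h^2 + 14.04*h - 2.56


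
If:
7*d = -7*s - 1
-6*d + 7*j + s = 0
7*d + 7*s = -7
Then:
No Solution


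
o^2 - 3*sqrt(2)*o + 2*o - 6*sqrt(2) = (o + 2)*(o - 3*sqrt(2))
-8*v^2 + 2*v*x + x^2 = (-2*v + x)*(4*v + x)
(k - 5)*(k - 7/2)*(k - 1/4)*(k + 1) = k^4 - 31*k^3/4 + 87*k^2/8 + 61*k/4 - 35/8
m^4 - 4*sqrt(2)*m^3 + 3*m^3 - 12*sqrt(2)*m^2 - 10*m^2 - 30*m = m*(m + 3)*(m - 5*sqrt(2))*(m + sqrt(2))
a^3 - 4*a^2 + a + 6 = (a - 3)*(a - 2)*(a + 1)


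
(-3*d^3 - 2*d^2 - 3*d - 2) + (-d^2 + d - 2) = -3*d^3 - 3*d^2 - 2*d - 4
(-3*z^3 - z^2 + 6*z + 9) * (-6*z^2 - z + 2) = 18*z^5 + 9*z^4 - 41*z^3 - 62*z^2 + 3*z + 18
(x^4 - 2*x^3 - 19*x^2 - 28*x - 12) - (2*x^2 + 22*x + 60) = x^4 - 2*x^3 - 21*x^2 - 50*x - 72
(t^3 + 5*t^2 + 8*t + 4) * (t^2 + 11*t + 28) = t^5 + 16*t^4 + 91*t^3 + 232*t^2 + 268*t + 112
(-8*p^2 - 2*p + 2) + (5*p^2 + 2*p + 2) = 4 - 3*p^2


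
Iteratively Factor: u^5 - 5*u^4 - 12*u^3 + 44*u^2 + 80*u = (u - 4)*(u^4 - u^3 - 16*u^2 - 20*u) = (u - 4)*(u + 2)*(u^3 - 3*u^2 - 10*u) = (u - 5)*(u - 4)*(u + 2)*(u^2 + 2*u) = u*(u - 5)*(u - 4)*(u + 2)*(u + 2)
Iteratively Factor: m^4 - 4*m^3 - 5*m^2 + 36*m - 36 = (m - 2)*(m^3 - 2*m^2 - 9*m + 18) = (m - 2)^2*(m^2 - 9) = (m - 3)*(m - 2)^2*(m + 3)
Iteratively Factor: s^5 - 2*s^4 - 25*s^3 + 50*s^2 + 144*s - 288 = (s + 4)*(s^4 - 6*s^3 - s^2 + 54*s - 72) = (s - 2)*(s + 4)*(s^3 - 4*s^2 - 9*s + 36) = (s - 2)*(s + 3)*(s + 4)*(s^2 - 7*s + 12) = (s - 3)*(s - 2)*(s + 3)*(s + 4)*(s - 4)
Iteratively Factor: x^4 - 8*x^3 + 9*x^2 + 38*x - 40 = (x - 1)*(x^3 - 7*x^2 + 2*x + 40) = (x - 4)*(x - 1)*(x^2 - 3*x - 10) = (x - 5)*(x - 4)*(x - 1)*(x + 2)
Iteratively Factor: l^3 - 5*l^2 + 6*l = (l - 2)*(l^2 - 3*l) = (l - 3)*(l - 2)*(l)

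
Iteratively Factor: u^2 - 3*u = (u)*(u - 3)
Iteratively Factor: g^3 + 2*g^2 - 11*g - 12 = (g - 3)*(g^2 + 5*g + 4) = (g - 3)*(g + 4)*(g + 1)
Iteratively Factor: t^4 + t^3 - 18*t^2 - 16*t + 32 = (t - 4)*(t^3 + 5*t^2 + 2*t - 8) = (t - 4)*(t - 1)*(t^2 + 6*t + 8) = (t - 4)*(t - 1)*(t + 4)*(t + 2)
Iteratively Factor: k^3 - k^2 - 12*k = (k + 3)*(k^2 - 4*k) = k*(k + 3)*(k - 4)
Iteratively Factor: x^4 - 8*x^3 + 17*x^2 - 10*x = (x - 2)*(x^3 - 6*x^2 + 5*x) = (x - 5)*(x - 2)*(x^2 - x) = (x - 5)*(x - 2)*(x - 1)*(x)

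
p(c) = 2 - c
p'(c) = -1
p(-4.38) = 6.38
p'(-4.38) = -1.00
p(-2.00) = 4.00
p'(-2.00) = -1.00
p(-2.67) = 4.67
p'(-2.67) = -1.00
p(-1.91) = 3.91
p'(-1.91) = -1.00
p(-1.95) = 3.95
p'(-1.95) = -1.00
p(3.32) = -1.32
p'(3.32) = -1.00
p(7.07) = -5.07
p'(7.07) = -1.00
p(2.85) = -0.85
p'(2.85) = -1.00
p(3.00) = -1.00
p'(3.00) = -1.00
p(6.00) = -4.00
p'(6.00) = -1.00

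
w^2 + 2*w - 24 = (w - 4)*(w + 6)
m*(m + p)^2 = m^3 + 2*m^2*p + m*p^2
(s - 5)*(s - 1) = s^2 - 6*s + 5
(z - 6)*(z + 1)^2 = z^3 - 4*z^2 - 11*z - 6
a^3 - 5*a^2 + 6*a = a*(a - 3)*(a - 2)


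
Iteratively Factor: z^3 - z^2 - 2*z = (z + 1)*(z^2 - 2*z) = (z - 2)*(z + 1)*(z)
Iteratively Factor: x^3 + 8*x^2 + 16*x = (x + 4)*(x^2 + 4*x) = x*(x + 4)*(x + 4)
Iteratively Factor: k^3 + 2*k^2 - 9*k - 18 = (k + 3)*(k^2 - k - 6) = (k - 3)*(k + 3)*(k + 2)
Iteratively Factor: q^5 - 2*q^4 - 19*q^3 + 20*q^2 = (q + 4)*(q^4 - 6*q^3 + 5*q^2) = q*(q + 4)*(q^3 - 6*q^2 + 5*q) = q*(q - 1)*(q + 4)*(q^2 - 5*q) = q^2*(q - 1)*(q + 4)*(q - 5)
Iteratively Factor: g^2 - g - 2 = (g + 1)*(g - 2)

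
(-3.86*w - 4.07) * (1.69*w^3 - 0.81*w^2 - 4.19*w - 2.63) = -6.5234*w^4 - 3.7517*w^3 + 19.4701*w^2 + 27.2051*w + 10.7041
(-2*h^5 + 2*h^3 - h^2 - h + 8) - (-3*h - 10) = -2*h^5 + 2*h^3 - h^2 + 2*h + 18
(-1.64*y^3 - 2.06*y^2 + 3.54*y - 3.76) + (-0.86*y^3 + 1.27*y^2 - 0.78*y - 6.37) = -2.5*y^3 - 0.79*y^2 + 2.76*y - 10.13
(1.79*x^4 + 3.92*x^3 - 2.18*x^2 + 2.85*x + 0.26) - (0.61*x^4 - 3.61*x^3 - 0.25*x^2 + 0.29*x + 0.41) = 1.18*x^4 + 7.53*x^3 - 1.93*x^2 + 2.56*x - 0.15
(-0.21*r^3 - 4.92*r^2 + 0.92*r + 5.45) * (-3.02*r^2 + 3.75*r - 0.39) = 0.6342*r^5 + 14.0709*r^4 - 21.1465*r^3 - 11.0902*r^2 + 20.0787*r - 2.1255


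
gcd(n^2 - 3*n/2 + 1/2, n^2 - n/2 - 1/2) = n - 1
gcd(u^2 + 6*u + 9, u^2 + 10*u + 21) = u + 3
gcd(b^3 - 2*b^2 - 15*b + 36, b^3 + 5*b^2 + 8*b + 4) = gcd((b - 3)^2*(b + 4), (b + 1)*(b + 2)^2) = 1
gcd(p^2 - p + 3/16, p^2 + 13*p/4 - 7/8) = p - 1/4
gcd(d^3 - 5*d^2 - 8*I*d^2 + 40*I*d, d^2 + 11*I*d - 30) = 1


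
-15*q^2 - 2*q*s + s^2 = (-5*q + s)*(3*q + s)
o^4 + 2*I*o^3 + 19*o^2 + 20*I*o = o*(o - 4*I)*(o + I)*(o + 5*I)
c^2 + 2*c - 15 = (c - 3)*(c + 5)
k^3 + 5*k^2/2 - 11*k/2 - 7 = (k - 2)*(k + 1)*(k + 7/2)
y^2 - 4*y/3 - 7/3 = (y - 7/3)*(y + 1)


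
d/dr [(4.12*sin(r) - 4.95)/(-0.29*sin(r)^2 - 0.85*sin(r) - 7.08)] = (1.1948*sin(r)^2 - 2.871*sin(r) - 33.3771)*cos(r)/(0.0841*sin(r)^4 + 0.493*sin(r)^3 + 4.8289*sin(r)^2 + 12.036*sin(r) + 50.1264)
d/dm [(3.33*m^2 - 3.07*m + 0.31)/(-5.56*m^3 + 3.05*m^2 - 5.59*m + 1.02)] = (18.5148*m^4 - 34.1384*m^3 - 4.0804*m^2 + 4.9022*m - 1.3985)/(30.9136*m^6 - 33.916*m^5 + 71.4633*m^4 - 45.4414*m^3 + 37.4701*m^2 - 11.4036*m + 1.0404)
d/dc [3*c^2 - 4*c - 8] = 6*c - 4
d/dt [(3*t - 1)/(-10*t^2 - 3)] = (30*t^2 - 20*t - 9)/(100*t^4 + 60*t^2 + 9)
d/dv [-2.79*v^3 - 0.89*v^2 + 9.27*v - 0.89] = -8.37*v^2 - 1.78*v + 9.27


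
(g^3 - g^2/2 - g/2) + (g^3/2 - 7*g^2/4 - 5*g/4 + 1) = 3*g^3/2 - 9*g^2/4 - 7*g/4 + 1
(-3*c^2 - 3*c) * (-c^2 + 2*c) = 3*c^4 - 3*c^3 - 6*c^2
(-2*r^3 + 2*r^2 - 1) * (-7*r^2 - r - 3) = 14*r^5 - 12*r^4 + 4*r^3 + r^2 + r + 3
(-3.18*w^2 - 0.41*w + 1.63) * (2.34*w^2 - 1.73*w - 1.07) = -7.4412*w^4 + 4.542*w^3 + 7.9261*w^2 - 2.3812*w - 1.7441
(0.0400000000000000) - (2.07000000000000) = -2.03000000000000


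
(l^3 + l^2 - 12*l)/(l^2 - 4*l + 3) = l*(l + 4)/(l - 1)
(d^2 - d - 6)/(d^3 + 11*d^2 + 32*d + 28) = (d - 3)/(d^2 + 9*d + 14)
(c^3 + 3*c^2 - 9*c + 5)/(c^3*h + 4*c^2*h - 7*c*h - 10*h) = (c^2 - 2*c + 1)/(h*(c^2 - c - 2))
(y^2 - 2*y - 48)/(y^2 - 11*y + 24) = (y + 6)/(y - 3)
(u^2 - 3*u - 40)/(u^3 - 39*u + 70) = (u^2 - 3*u - 40)/(u^3 - 39*u + 70)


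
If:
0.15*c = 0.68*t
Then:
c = 4.53333333333333*t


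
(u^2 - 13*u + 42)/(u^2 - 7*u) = (u - 6)/u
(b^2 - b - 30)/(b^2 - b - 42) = (-b^2 + b + 30)/(-b^2 + b + 42)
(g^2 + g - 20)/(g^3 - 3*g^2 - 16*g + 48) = (g + 5)/(g^2 + g - 12)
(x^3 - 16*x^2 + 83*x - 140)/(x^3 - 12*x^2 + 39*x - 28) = (x - 5)/(x - 1)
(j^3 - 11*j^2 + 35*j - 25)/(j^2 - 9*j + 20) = (j^2 - 6*j + 5)/(j - 4)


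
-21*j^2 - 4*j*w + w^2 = (-7*j + w)*(3*j + w)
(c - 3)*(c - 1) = c^2 - 4*c + 3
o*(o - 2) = o^2 - 2*o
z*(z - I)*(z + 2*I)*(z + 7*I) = z^4 + 8*I*z^3 - 5*z^2 + 14*I*z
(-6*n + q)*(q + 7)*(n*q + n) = -6*n^2*q^2 - 48*n^2*q - 42*n^2 + n*q^3 + 8*n*q^2 + 7*n*q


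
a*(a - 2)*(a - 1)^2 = a^4 - 4*a^3 + 5*a^2 - 2*a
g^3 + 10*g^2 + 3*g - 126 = (g - 3)*(g + 6)*(g + 7)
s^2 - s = s*(s - 1)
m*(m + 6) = m^2 + 6*m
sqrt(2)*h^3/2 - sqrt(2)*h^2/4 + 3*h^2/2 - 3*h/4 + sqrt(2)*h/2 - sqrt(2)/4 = (h - 1/2)*(h + sqrt(2)/2)*(sqrt(2)*h/2 + 1)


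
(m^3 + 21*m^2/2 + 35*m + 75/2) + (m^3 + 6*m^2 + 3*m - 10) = 2*m^3 + 33*m^2/2 + 38*m + 55/2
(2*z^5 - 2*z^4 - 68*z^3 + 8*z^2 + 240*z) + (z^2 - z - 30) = 2*z^5 - 2*z^4 - 68*z^3 + 9*z^2 + 239*z - 30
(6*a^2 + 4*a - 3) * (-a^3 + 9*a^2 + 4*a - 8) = -6*a^5 + 50*a^4 + 63*a^3 - 59*a^2 - 44*a + 24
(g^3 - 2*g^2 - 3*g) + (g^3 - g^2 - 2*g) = 2*g^3 - 3*g^2 - 5*g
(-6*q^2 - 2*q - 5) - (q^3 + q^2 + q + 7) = -q^3 - 7*q^2 - 3*q - 12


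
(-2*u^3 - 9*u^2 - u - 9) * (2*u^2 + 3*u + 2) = -4*u^5 - 24*u^4 - 33*u^3 - 39*u^2 - 29*u - 18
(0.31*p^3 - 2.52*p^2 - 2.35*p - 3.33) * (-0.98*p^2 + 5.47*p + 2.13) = -0.3038*p^5 + 4.1653*p^4 - 10.8211*p^3 - 14.9587*p^2 - 23.2206*p - 7.0929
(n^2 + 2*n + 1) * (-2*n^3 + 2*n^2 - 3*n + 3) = -2*n^5 - 2*n^4 - n^3 - n^2 + 3*n + 3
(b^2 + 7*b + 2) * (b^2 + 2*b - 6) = b^4 + 9*b^3 + 10*b^2 - 38*b - 12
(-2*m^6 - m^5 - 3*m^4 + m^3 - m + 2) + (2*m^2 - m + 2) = -2*m^6 - m^5 - 3*m^4 + m^3 + 2*m^2 - 2*m + 4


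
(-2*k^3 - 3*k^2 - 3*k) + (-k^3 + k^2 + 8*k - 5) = -3*k^3 - 2*k^2 + 5*k - 5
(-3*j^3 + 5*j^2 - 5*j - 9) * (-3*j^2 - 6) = 9*j^5 - 15*j^4 + 33*j^3 - 3*j^2 + 30*j + 54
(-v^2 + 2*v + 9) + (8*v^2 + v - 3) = 7*v^2 + 3*v + 6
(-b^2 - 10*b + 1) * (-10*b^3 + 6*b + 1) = 10*b^5 + 100*b^4 - 16*b^3 - 61*b^2 - 4*b + 1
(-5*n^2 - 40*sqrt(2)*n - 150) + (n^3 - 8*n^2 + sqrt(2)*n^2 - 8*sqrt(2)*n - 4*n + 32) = n^3 - 13*n^2 + sqrt(2)*n^2 - 48*sqrt(2)*n - 4*n - 118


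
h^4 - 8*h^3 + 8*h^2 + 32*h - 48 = (h - 6)*(h - 2)^2*(h + 2)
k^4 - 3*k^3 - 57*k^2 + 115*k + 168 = (k - 8)*(k - 3)*(k + 1)*(k + 7)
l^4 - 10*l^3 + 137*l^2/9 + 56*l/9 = l*(l - 8)*(l - 7/3)*(l + 1/3)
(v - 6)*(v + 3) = v^2 - 3*v - 18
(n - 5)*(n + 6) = n^2 + n - 30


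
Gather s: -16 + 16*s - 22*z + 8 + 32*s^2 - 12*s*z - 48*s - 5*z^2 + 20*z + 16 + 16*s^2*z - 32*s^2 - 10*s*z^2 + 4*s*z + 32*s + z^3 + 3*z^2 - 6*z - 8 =16*s^2*z + s*(-10*z^2 - 8*z) + z^3 - 2*z^2 - 8*z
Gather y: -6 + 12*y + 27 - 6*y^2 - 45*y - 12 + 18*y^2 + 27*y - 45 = 12*y^2 - 6*y - 36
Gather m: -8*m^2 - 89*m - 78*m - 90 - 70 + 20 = -8*m^2 - 167*m - 140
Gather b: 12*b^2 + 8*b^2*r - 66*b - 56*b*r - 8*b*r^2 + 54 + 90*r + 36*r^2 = b^2*(8*r + 12) + b*(-8*r^2 - 56*r - 66) + 36*r^2 + 90*r + 54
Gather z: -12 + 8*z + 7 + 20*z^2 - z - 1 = 20*z^2 + 7*z - 6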